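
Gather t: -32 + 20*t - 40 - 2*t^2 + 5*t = -2*t^2 + 25*t - 72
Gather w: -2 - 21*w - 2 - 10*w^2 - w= -10*w^2 - 22*w - 4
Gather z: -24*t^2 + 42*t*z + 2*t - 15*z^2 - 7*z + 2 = -24*t^2 + 2*t - 15*z^2 + z*(42*t - 7) + 2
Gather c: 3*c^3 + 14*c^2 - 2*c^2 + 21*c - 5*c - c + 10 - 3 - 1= 3*c^3 + 12*c^2 + 15*c + 6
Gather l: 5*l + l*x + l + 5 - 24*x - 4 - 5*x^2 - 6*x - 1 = l*(x + 6) - 5*x^2 - 30*x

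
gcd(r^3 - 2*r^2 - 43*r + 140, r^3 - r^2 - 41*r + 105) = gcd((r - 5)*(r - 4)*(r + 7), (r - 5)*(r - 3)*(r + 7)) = r^2 + 2*r - 35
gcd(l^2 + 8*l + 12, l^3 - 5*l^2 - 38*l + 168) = l + 6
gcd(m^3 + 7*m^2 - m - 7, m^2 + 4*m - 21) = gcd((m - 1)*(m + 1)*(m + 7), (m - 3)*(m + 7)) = m + 7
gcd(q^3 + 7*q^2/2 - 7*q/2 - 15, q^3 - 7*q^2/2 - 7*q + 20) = q^2 + q/2 - 5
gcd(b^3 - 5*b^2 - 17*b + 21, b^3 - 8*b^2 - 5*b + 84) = b^2 - 4*b - 21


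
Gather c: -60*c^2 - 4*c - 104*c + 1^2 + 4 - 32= -60*c^2 - 108*c - 27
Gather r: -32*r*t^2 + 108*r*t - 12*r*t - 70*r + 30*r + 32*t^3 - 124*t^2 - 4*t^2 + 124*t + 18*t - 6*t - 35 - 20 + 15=r*(-32*t^2 + 96*t - 40) + 32*t^3 - 128*t^2 + 136*t - 40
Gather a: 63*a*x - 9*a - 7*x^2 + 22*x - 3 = a*(63*x - 9) - 7*x^2 + 22*x - 3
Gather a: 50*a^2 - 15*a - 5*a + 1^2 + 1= 50*a^2 - 20*a + 2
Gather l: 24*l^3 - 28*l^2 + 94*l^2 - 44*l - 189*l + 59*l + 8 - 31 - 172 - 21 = 24*l^3 + 66*l^2 - 174*l - 216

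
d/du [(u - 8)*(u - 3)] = 2*u - 11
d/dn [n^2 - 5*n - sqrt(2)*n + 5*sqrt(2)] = 2*n - 5 - sqrt(2)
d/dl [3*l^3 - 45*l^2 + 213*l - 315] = 9*l^2 - 90*l + 213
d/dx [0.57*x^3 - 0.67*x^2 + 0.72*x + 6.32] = 1.71*x^2 - 1.34*x + 0.72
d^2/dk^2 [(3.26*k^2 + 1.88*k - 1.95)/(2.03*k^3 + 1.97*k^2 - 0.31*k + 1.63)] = (26.868268*k^6 + 46.483752*k^5 - 39.010104*k^4 - 254.85*k^3 - 175.50162*k^2 + 9.638112*k + 31.371416)/(8.365427*k^9 + 24.354519*k^8 + 19.802244*k^7 + 20.358248*k^6 + 36.08721*k^5 + 13.390998*k^4 + 10.178084*k^3 + 16.172208*k^2 - 2.470917*k + 4.330747)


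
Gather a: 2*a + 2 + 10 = 2*a + 12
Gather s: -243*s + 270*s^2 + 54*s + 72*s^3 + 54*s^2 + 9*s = 72*s^3 + 324*s^2 - 180*s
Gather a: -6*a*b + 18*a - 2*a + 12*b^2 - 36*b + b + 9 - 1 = a*(16 - 6*b) + 12*b^2 - 35*b + 8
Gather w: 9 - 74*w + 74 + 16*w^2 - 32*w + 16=16*w^2 - 106*w + 99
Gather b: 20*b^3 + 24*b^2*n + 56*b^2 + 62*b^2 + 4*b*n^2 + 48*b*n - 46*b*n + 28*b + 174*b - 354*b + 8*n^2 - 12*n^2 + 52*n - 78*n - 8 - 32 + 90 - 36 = 20*b^3 + b^2*(24*n + 118) + b*(4*n^2 + 2*n - 152) - 4*n^2 - 26*n + 14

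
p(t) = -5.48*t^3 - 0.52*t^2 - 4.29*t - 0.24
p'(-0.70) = -11.62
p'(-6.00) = -589.89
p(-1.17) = 12.84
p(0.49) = -3.11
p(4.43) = -505.87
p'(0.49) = -8.75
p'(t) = -16.44*t^2 - 1.04*t - 4.29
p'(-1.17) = -25.58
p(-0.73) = 4.75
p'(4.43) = -331.53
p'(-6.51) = -694.25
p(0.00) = -0.24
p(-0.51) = 2.54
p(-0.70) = 4.39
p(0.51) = -3.29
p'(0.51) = -9.10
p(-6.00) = 1190.46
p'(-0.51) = -8.04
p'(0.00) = -4.29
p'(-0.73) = -12.29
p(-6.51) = 1517.55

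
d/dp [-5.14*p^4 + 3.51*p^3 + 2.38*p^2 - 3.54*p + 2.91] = -20.56*p^3 + 10.53*p^2 + 4.76*p - 3.54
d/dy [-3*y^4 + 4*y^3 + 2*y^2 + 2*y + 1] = -12*y^3 + 12*y^2 + 4*y + 2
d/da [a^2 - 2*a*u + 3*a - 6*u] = 2*a - 2*u + 3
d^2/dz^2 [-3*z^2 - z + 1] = -6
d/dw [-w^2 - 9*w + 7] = -2*w - 9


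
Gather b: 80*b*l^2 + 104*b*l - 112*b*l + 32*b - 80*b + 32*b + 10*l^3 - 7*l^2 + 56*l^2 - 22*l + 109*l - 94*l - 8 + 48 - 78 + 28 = b*(80*l^2 - 8*l - 16) + 10*l^3 + 49*l^2 - 7*l - 10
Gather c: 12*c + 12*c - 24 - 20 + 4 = 24*c - 40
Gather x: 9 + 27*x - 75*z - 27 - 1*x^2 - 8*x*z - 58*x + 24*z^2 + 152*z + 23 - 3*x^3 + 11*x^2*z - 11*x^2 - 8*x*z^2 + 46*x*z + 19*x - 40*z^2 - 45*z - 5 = -3*x^3 + x^2*(11*z - 12) + x*(-8*z^2 + 38*z - 12) - 16*z^2 + 32*z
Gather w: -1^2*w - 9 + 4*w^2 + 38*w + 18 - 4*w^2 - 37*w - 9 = 0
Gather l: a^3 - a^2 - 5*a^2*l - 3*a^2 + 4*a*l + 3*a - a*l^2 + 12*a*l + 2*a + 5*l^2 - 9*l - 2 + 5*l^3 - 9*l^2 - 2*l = a^3 - 4*a^2 + 5*a + 5*l^3 + l^2*(-a - 4) + l*(-5*a^2 + 16*a - 11) - 2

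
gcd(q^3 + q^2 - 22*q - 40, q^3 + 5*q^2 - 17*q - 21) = 1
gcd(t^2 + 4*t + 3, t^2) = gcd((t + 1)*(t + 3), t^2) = 1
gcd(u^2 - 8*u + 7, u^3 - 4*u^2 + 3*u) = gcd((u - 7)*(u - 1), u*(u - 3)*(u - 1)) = u - 1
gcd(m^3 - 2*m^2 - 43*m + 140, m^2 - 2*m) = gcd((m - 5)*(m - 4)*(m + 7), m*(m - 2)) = 1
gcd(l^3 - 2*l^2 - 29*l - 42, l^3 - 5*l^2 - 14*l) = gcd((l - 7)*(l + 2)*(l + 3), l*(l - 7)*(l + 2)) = l^2 - 5*l - 14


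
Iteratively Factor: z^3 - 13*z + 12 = (z - 3)*(z^2 + 3*z - 4) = (z - 3)*(z + 4)*(z - 1)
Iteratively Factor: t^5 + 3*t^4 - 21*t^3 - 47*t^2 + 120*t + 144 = (t - 3)*(t^4 + 6*t^3 - 3*t^2 - 56*t - 48) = (t - 3)^2*(t^3 + 9*t^2 + 24*t + 16) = (t - 3)^2*(t + 4)*(t^2 + 5*t + 4) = (t - 3)^2*(t + 4)^2*(t + 1)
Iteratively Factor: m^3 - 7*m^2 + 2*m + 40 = (m + 2)*(m^2 - 9*m + 20) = (m - 4)*(m + 2)*(m - 5)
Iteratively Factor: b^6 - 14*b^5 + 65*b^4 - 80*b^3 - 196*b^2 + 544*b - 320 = (b - 1)*(b^5 - 13*b^4 + 52*b^3 - 28*b^2 - 224*b + 320) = (b - 4)*(b - 1)*(b^4 - 9*b^3 + 16*b^2 + 36*b - 80) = (b - 4)*(b - 2)*(b - 1)*(b^3 - 7*b^2 + 2*b + 40) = (b - 4)^2*(b - 2)*(b - 1)*(b^2 - 3*b - 10) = (b - 4)^2*(b - 2)*(b - 1)*(b + 2)*(b - 5)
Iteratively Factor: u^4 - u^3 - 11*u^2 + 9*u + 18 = (u + 3)*(u^3 - 4*u^2 + u + 6) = (u - 2)*(u + 3)*(u^2 - 2*u - 3) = (u - 3)*(u - 2)*(u + 3)*(u + 1)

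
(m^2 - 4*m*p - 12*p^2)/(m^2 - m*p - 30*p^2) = (m + 2*p)/(m + 5*p)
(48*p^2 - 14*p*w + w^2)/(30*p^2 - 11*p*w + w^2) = (8*p - w)/(5*p - w)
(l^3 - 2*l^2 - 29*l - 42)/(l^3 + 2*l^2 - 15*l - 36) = (l^2 - 5*l - 14)/(l^2 - l - 12)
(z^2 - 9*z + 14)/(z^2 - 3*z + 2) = (z - 7)/(z - 1)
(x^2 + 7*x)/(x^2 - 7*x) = (x + 7)/(x - 7)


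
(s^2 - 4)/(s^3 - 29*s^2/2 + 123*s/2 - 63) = 2*(s^2 - 4)/(2*s^3 - 29*s^2 + 123*s - 126)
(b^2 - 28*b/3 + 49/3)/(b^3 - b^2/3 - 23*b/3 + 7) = (b - 7)/(b^2 + 2*b - 3)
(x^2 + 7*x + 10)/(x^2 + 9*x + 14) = (x + 5)/(x + 7)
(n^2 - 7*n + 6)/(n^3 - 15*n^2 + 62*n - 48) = 1/(n - 8)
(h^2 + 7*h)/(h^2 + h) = (h + 7)/(h + 1)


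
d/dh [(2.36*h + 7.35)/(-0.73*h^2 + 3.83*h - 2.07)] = (1.7228*h^2 + 10.731*h - 33.0357)/(0.5329*h^4 - 5.5918*h^3 + 17.6911*h^2 - 15.8562*h + 4.2849)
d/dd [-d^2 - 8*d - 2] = -2*d - 8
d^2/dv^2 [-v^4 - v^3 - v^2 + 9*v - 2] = -12*v^2 - 6*v - 2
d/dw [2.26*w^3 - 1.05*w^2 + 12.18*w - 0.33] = 6.78*w^2 - 2.1*w + 12.18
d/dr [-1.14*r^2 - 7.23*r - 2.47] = -2.28*r - 7.23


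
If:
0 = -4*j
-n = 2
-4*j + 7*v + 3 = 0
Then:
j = 0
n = -2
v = -3/7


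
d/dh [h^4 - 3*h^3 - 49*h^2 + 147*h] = 4*h^3 - 9*h^2 - 98*h + 147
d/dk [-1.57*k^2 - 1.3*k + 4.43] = -3.14*k - 1.3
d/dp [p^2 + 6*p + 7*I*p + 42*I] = 2*p + 6 + 7*I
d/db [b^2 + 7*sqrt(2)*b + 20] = 2*b + 7*sqrt(2)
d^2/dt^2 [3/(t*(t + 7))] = 6*(t^2 + t*(t + 7) + (t + 7)^2)/(t^3*(t + 7)^3)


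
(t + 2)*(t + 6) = t^2 + 8*t + 12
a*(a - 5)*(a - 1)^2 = a^4 - 7*a^3 + 11*a^2 - 5*a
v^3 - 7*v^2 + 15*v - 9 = (v - 3)^2*(v - 1)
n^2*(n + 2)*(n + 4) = n^4 + 6*n^3 + 8*n^2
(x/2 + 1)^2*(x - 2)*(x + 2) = x^4/4 + x^3 - 4*x - 4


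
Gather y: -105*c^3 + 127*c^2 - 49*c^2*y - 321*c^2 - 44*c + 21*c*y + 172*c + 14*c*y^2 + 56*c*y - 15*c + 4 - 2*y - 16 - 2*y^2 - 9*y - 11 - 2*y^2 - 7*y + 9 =-105*c^3 - 194*c^2 + 113*c + y^2*(14*c - 4) + y*(-49*c^2 + 77*c - 18) - 14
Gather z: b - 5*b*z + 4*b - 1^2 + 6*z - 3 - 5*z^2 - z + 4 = 5*b - 5*z^2 + z*(5 - 5*b)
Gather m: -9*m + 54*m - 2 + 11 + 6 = 45*m + 15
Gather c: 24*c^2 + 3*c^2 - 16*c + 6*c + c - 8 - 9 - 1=27*c^2 - 9*c - 18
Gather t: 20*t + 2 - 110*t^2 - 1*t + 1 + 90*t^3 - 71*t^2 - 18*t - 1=90*t^3 - 181*t^2 + t + 2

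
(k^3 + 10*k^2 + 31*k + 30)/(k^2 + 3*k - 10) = (k^2 + 5*k + 6)/(k - 2)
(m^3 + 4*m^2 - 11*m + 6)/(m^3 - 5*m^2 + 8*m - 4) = (m^2 + 5*m - 6)/(m^2 - 4*m + 4)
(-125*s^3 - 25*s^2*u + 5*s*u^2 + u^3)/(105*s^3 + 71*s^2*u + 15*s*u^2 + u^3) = (-25*s^2 + u^2)/(21*s^2 + 10*s*u + u^2)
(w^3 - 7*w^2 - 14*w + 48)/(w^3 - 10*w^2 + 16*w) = (w + 3)/w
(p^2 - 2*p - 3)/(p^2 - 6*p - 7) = (p - 3)/(p - 7)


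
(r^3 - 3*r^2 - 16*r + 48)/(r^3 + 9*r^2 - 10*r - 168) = (r^2 + r - 12)/(r^2 + 13*r + 42)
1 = 1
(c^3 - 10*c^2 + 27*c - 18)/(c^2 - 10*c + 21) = (c^2 - 7*c + 6)/(c - 7)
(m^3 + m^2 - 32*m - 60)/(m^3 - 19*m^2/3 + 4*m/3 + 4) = 3*(m^2 + 7*m + 10)/(3*m^2 - m - 2)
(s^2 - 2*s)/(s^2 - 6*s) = (s - 2)/(s - 6)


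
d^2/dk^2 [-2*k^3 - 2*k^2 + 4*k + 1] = -12*k - 4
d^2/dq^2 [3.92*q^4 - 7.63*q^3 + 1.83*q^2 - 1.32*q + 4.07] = 47.04*q^2 - 45.78*q + 3.66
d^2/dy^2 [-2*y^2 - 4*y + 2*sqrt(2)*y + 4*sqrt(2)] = -4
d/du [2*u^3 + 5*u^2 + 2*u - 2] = 6*u^2 + 10*u + 2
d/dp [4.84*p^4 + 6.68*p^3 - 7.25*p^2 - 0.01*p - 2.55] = 19.36*p^3 + 20.04*p^2 - 14.5*p - 0.01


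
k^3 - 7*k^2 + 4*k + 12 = (k - 6)*(k - 2)*(k + 1)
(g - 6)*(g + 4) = g^2 - 2*g - 24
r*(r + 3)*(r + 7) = r^3 + 10*r^2 + 21*r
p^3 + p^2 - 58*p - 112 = (p - 8)*(p + 2)*(p + 7)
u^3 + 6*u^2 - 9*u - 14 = (u - 2)*(u + 1)*(u + 7)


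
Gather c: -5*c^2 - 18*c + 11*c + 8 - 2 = -5*c^2 - 7*c + 6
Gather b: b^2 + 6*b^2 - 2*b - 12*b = 7*b^2 - 14*b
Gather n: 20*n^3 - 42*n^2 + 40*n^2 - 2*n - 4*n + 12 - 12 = 20*n^3 - 2*n^2 - 6*n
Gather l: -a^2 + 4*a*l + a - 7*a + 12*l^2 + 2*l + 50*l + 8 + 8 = -a^2 - 6*a + 12*l^2 + l*(4*a + 52) + 16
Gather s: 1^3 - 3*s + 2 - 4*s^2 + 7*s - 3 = -4*s^2 + 4*s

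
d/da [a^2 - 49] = 2*a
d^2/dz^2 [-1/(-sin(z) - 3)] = (3*sin(z) + cos(z)^2 + 1)/(sin(z) + 3)^3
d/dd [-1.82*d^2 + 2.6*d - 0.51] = 2.6 - 3.64*d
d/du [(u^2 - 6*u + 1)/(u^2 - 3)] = 2*(3*u^2 - 4*u + 9)/(u^4 - 6*u^2 + 9)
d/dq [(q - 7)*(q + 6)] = 2*q - 1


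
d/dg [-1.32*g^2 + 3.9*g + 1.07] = 3.9 - 2.64*g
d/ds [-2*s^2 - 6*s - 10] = -4*s - 6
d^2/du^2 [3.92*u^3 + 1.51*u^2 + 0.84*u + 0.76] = 23.52*u + 3.02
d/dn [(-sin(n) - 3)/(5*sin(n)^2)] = (sin(n) + 6)*cos(n)/(5*sin(n)^3)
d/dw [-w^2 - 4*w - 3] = -2*w - 4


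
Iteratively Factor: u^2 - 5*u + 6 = (u - 2)*(u - 3)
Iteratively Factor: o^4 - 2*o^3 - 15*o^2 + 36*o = (o - 3)*(o^3 + o^2 - 12*o) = o*(o - 3)*(o^2 + o - 12) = o*(o - 3)^2*(o + 4)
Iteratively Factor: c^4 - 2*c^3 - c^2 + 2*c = (c - 1)*(c^3 - c^2 - 2*c) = (c - 2)*(c - 1)*(c^2 + c) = (c - 2)*(c - 1)*(c + 1)*(c)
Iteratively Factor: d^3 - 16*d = (d - 4)*(d^2 + 4*d) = d*(d - 4)*(d + 4)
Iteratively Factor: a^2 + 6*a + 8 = (a + 4)*(a + 2)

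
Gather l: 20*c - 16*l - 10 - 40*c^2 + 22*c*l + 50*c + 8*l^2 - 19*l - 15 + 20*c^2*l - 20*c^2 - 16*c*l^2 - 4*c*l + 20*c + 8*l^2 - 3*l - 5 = -60*c^2 + 90*c + l^2*(16 - 16*c) + l*(20*c^2 + 18*c - 38) - 30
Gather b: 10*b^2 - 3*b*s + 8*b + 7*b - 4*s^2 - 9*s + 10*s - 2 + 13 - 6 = 10*b^2 + b*(15 - 3*s) - 4*s^2 + s + 5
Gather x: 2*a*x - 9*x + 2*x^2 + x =2*x^2 + x*(2*a - 8)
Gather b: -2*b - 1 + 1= -2*b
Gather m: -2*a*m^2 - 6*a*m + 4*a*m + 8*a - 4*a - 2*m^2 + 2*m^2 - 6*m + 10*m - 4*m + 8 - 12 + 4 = -2*a*m^2 - 2*a*m + 4*a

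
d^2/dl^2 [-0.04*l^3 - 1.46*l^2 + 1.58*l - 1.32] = -0.24*l - 2.92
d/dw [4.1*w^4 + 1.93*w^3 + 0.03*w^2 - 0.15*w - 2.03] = 16.4*w^3 + 5.79*w^2 + 0.06*w - 0.15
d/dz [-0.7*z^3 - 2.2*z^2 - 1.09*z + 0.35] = -2.1*z^2 - 4.4*z - 1.09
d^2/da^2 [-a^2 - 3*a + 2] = -2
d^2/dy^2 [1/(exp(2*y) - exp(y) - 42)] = ((1 - 4*exp(y))*(-exp(2*y) + exp(y) + 42) - 2*(2*exp(y) - 1)^2*exp(y))*exp(y)/(-exp(2*y) + exp(y) + 42)^3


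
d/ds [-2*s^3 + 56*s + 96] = 56 - 6*s^2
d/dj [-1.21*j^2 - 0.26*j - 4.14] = -2.42*j - 0.26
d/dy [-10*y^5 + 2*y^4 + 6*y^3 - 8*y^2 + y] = -50*y^4 + 8*y^3 + 18*y^2 - 16*y + 1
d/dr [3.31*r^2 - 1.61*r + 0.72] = 6.62*r - 1.61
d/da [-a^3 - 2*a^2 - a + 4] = -3*a^2 - 4*a - 1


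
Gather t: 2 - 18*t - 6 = -18*t - 4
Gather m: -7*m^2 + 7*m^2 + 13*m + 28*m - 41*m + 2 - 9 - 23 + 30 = 0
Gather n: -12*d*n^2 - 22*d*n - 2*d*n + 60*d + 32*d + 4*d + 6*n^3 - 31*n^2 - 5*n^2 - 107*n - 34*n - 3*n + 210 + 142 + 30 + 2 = 96*d + 6*n^3 + n^2*(-12*d - 36) + n*(-24*d - 144) + 384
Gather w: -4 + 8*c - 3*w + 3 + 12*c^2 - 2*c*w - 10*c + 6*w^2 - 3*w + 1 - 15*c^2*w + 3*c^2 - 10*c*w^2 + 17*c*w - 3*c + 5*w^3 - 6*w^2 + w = 15*c^2 - 10*c*w^2 - 5*c + 5*w^3 + w*(-15*c^2 + 15*c - 5)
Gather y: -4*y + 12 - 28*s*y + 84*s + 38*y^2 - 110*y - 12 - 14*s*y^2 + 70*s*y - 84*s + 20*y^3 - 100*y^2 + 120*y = 20*y^3 + y^2*(-14*s - 62) + y*(42*s + 6)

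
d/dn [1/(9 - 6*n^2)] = 4*n/(3*(2*n^2 - 3)^2)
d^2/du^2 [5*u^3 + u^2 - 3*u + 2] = 30*u + 2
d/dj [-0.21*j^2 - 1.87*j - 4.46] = -0.42*j - 1.87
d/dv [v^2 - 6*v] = 2*v - 6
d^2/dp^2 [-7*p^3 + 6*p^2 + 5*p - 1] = 12 - 42*p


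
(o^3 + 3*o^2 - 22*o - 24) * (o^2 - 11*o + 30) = o^5 - 8*o^4 - 25*o^3 + 308*o^2 - 396*o - 720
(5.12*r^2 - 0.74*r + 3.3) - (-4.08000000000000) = 5.12*r^2 - 0.74*r + 7.38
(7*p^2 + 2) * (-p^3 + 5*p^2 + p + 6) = -7*p^5 + 35*p^4 + 5*p^3 + 52*p^2 + 2*p + 12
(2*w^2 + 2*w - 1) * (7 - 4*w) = -8*w^3 + 6*w^2 + 18*w - 7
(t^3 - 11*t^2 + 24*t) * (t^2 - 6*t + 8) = t^5 - 17*t^4 + 98*t^3 - 232*t^2 + 192*t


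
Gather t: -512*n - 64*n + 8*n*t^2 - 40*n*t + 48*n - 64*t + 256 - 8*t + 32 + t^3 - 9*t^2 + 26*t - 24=-528*n + t^3 + t^2*(8*n - 9) + t*(-40*n - 46) + 264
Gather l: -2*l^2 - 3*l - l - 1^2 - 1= -2*l^2 - 4*l - 2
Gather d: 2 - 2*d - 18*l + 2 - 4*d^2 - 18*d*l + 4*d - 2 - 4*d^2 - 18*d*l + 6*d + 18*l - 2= -8*d^2 + d*(8 - 36*l)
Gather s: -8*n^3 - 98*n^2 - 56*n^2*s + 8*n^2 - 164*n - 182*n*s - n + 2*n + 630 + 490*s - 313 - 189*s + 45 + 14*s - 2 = -8*n^3 - 90*n^2 - 163*n + s*(-56*n^2 - 182*n + 315) + 360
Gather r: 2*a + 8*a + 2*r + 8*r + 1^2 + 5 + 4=10*a + 10*r + 10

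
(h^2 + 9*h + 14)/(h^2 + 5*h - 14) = (h + 2)/(h - 2)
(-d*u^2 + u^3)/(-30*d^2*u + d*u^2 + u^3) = u*(-d + u)/(-30*d^2 + d*u + u^2)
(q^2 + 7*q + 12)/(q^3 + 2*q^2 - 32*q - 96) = (q + 3)/(q^2 - 2*q - 24)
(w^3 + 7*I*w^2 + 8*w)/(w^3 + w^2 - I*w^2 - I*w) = (w + 8*I)/(w + 1)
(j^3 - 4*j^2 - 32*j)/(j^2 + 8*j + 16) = j*(j - 8)/(j + 4)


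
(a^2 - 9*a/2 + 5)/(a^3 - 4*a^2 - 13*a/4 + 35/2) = 2*(a - 2)/(2*a^2 - 3*a - 14)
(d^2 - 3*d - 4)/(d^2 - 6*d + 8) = (d + 1)/(d - 2)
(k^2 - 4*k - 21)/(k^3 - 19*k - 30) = (k - 7)/(k^2 - 3*k - 10)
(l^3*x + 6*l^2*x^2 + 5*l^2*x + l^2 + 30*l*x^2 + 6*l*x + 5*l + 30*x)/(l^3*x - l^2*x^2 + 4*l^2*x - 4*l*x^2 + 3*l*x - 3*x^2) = (l^3*x + 6*l^2*x^2 + 5*l^2*x + l^2 + 30*l*x^2 + 6*l*x + 5*l + 30*x)/(x*(l^3 - l^2*x + 4*l^2 - 4*l*x + 3*l - 3*x))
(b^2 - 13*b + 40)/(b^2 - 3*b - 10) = (b - 8)/(b + 2)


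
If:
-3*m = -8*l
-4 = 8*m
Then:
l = -3/16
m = -1/2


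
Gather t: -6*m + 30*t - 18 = -6*m + 30*t - 18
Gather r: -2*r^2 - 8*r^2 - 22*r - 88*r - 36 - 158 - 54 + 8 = -10*r^2 - 110*r - 240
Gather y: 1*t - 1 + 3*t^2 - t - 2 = 3*t^2 - 3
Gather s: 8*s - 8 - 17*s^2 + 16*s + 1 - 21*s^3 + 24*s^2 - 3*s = -21*s^3 + 7*s^2 + 21*s - 7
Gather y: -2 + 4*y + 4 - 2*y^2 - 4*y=2 - 2*y^2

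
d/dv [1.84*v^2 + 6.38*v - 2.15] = 3.68*v + 6.38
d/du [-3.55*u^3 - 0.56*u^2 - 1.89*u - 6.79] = -10.65*u^2 - 1.12*u - 1.89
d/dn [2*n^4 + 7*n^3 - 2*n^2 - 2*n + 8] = 8*n^3 + 21*n^2 - 4*n - 2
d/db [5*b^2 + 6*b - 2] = 10*b + 6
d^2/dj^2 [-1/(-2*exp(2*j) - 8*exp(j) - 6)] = 2*(-(exp(j) + 1)*(exp(2*j) + 4*exp(j) + 3) + 2*(exp(j) + 2)^2*exp(j))*exp(j)/(exp(2*j) + 4*exp(j) + 3)^3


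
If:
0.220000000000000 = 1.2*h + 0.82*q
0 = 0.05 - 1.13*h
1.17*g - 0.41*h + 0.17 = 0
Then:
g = -0.13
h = 0.04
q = 0.20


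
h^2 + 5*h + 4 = (h + 1)*(h + 4)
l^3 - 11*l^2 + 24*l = l*(l - 8)*(l - 3)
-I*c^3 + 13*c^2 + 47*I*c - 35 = (c + 5*I)*(c + 7*I)*(-I*c + 1)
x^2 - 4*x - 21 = (x - 7)*(x + 3)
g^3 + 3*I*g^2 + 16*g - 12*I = (g - 2*I)*(g - I)*(g + 6*I)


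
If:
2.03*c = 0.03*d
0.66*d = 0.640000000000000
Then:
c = 0.01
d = 0.97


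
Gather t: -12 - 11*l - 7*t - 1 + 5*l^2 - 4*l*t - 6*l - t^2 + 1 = 5*l^2 - 17*l - t^2 + t*(-4*l - 7) - 12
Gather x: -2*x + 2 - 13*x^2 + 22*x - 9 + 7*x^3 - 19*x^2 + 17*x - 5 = 7*x^3 - 32*x^2 + 37*x - 12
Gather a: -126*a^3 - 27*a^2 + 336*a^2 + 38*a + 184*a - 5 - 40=-126*a^3 + 309*a^2 + 222*a - 45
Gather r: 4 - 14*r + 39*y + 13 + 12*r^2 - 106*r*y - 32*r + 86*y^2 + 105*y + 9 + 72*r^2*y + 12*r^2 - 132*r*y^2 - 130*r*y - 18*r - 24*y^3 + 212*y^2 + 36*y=r^2*(72*y + 24) + r*(-132*y^2 - 236*y - 64) - 24*y^3 + 298*y^2 + 180*y + 26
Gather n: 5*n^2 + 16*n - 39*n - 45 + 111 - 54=5*n^2 - 23*n + 12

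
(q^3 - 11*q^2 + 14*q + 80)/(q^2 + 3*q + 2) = (q^2 - 13*q + 40)/(q + 1)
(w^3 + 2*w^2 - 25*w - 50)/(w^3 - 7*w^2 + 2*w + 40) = (w + 5)/(w - 4)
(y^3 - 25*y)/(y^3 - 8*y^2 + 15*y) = (y + 5)/(y - 3)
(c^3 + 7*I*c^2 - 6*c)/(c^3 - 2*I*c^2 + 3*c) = (c + 6*I)/(c - 3*I)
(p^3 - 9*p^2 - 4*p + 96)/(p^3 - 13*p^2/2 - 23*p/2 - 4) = 2*(p^2 - p - 12)/(2*p^2 + 3*p + 1)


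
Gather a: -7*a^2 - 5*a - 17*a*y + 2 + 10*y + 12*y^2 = -7*a^2 + a*(-17*y - 5) + 12*y^2 + 10*y + 2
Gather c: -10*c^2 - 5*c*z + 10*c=-10*c^2 + c*(10 - 5*z)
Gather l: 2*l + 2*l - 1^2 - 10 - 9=4*l - 20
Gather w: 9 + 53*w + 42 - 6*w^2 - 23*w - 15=-6*w^2 + 30*w + 36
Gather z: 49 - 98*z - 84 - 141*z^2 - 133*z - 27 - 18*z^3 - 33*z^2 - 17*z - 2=-18*z^3 - 174*z^2 - 248*z - 64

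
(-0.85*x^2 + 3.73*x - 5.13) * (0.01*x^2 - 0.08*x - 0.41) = -0.0085*x^4 + 0.1053*x^3 - 0.00120000000000003*x^2 - 1.1189*x + 2.1033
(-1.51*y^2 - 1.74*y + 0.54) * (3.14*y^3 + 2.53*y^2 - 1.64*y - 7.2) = -4.7414*y^5 - 9.2839*y^4 - 0.230199999999999*y^3 + 15.0918*y^2 + 11.6424*y - 3.888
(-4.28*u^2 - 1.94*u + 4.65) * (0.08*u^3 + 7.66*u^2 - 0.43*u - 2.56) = -0.3424*u^5 - 32.94*u^4 - 12.648*u^3 + 47.41*u^2 + 2.9669*u - 11.904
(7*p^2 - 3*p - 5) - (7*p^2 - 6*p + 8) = 3*p - 13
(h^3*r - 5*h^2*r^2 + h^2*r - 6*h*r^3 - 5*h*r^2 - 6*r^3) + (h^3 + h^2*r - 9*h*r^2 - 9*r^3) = h^3*r + h^3 - 5*h^2*r^2 + 2*h^2*r - 6*h*r^3 - 14*h*r^2 - 15*r^3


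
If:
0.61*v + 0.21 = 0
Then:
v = -0.34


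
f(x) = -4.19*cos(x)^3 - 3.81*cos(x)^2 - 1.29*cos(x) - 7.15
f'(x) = 12.57*sin(x)*cos(x)^2 + 7.62*sin(x)*cos(x) + 1.29*sin(x)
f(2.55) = -6.31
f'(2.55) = 2.02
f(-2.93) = -5.61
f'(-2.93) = -1.23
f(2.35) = -6.67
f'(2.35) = 1.52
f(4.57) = -7.03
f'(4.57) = -0.46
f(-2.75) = -5.90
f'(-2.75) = -1.90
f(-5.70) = -13.32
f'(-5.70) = 9.04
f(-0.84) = -10.95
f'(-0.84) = -8.92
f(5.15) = -8.70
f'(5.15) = -6.14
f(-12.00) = -13.47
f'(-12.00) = 8.95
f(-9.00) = -5.97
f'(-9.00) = -1.97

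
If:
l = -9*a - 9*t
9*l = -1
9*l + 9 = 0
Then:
No Solution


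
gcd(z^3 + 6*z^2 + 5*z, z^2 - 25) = z + 5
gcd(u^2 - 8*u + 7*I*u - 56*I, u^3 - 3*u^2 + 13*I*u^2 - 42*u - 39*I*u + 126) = u + 7*I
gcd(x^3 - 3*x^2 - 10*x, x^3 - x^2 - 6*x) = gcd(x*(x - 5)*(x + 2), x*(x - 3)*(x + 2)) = x^2 + 2*x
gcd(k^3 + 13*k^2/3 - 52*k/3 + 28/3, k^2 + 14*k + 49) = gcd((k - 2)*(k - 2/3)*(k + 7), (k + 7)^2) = k + 7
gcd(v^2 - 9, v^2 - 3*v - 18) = v + 3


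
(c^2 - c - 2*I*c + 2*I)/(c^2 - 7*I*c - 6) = (-c^2 + c + 2*I*c - 2*I)/(-c^2 + 7*I*c + 6)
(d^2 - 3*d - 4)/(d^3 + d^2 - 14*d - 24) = (d + 1)/(d^2 + 5*d + 6)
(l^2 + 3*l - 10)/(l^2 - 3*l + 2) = (l + 5)/(l - 1)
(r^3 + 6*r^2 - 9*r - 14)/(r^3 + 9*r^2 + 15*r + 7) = (r - 2)/(r + 1)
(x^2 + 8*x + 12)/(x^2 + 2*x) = (x + 6)/x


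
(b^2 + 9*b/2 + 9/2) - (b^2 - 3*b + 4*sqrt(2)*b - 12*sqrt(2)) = -4*sqrt(2)*b + 15*b/2 + 9/2 + 12*sqrt(2)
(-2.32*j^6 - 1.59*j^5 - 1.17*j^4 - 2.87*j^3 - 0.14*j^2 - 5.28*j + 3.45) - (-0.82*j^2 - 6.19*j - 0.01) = -2.32*j^6 - 1.59*j^5 - 1.17*j^4 - 2.87*j^3 + 0.68*j^2 + 0.91*j + 3.46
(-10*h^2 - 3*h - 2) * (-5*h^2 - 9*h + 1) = 50*h^4 + 105*h^3 + 27*h^2 + 15*h - 2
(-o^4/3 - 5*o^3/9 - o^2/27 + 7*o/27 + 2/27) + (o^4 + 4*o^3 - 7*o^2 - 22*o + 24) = 2*o^4/3 + 31*o^3/9 - 190*o^2/27 - 587*o/27 + 650/27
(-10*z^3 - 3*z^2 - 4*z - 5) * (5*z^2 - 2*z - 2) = -50*z^5 + 5*z^4 + 6*z^3 - 11*z^2 + 18*z + 10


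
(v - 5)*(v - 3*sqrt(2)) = v^2 - 5*v - 3*sqrt(2)*v + 15*sqrt(2)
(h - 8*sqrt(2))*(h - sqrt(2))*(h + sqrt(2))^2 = h^4 - 7*sqrt(2)*h^3 - 18*h^2 + 14*sqrt(2)*h + 32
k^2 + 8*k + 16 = (k + 4)^2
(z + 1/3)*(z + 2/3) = z^2 + z + 2/9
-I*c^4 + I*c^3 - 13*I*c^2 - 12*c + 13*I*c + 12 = (c - 3*I)*(c - I)*(c + 4*I)*(-I*c + I)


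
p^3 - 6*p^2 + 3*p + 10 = (p - 5)*(p - 2)*(p + 1)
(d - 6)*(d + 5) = d^2 - d - 30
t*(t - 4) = t^2 - 4*t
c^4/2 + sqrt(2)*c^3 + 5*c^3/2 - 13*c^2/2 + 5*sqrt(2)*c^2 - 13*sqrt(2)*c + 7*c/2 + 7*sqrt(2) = (c/2 + sqrt(2))*(c - 1)^2*(c + 7)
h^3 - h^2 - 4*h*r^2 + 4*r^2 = (h - 1)*(h - 2*r)*(h + 2*r)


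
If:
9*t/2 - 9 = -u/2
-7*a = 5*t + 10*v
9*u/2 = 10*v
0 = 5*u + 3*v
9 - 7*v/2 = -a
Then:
No Solution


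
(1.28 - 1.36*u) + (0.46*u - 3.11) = -0.9*u - 1.83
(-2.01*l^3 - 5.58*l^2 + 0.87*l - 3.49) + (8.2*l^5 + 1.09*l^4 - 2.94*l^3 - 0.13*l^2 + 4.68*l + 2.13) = 8.2*l^5 + 1.09*l^4 - 4.95*l^3 - 5.71*l^2 + 5.55*l - 1.36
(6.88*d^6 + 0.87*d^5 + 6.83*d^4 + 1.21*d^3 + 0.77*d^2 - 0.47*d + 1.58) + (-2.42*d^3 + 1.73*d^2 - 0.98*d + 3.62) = 6.88*d^6 + 0.87*d^5 + 6.83*d^4 - 1.21*d^3 + 2.5*d^2 - 1.45*d + 5.2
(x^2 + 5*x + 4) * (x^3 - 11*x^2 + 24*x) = x^5 - 6*x^4 - 27*x^3 + 76*x^2 + 96*x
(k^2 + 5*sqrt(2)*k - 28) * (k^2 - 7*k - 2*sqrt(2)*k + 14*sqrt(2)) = k^4 - 7*k^3 + 3*sqrt(2)*k^3 - 48*k^2 - 21*sqrt(2)*k^2 + 56*sqrt(2)*k + 336*k - 392*sqrt(2)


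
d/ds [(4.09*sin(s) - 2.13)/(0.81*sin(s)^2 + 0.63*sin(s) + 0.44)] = (-3.3129*sin(s)^2 + 3.4506*sin(s) + 3.1415)*cos(s)/(0.6561*sin(s)^4 + 1.0206*sin(s)^3 + 1.1097*sin(s)^2 + 0.5544*sin(s) + 0.1936)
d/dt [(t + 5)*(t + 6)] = 2*t + 11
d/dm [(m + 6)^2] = 2*m + 12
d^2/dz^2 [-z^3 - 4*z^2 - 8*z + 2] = -6*z - 8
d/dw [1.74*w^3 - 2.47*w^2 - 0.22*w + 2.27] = 5.22*w^2 - 4.94*w - 0.22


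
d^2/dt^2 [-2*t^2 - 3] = -4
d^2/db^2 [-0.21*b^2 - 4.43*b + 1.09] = -0.420000000000000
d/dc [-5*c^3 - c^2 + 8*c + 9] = -15*c^2 - 2*c + 8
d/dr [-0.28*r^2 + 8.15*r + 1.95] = 8.15 - 0.56*r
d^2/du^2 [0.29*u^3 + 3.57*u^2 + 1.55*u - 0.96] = 1.74*u + 7.14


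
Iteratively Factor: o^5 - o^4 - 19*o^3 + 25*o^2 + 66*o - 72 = (o - 1)*(o^4 - 19*o^2 + 6*o + 72) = (o - 3)*(o - 1)*(o^3 + 3*o^2 - 10*o - 24) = (o - 3)^2*(o - 1)*(o^2 + 6*o + 8) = (o - 3)^2*(o - 1)*(o + 2)*(o + 4)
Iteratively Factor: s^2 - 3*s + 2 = (s - 2)*(s - 1)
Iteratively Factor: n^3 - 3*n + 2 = (n - 1)*(n^2 + n - 2) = (n - 1)*(n + 2)*(n - 1)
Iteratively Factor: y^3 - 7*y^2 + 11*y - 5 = (y - 1)*(y^2 - 6*y + 5) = (y - 1)^2*(y - 5)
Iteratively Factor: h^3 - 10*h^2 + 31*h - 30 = (h - 5)*(h^2 - 5*h + 6) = (h - 5)*(h - 3)*(h - 2)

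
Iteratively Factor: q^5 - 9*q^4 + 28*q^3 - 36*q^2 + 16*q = (q - 1)*(q^4 - 8*q^3 + 20*q^2 - 16*q) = (q - 2)*(q - 1)*(q^3 - 6*q^2 + 8*q) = (q - 4)*(q - 2)*(q - 1)*(q^2 - 2*q) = q*(q - 4)*(q - 2)*(q - 1)*(q - 2)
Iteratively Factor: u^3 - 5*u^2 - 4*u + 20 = (u + 2)*(u^2 - 7*u + 10) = (u - 5)*(u + 2)*(u - 2)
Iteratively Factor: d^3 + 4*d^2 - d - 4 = (d - 1)*(d^2 + 5*d + 4) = (d - 1)*(d + 4)*(d + 1)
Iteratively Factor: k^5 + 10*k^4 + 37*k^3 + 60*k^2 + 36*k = (k + 2)*(k^4 + 8*k^3 + 21*k^2 + 18*k) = (k + 2)^2*(k^3 + 6*k^2 + 9*k) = k*(k + 2)^2*(k^2 + 6*k + 9) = k*(k + 2)^2*(k + 3)*(k + 3)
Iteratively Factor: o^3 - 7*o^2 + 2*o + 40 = (o + 2)*(o^2 - 9*o + 20) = (o - 4)*(o + 2)*(o - 5)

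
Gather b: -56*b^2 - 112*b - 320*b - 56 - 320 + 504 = -56*b^2 - 432*b + 128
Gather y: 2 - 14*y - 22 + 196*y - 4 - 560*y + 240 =216 - 378*y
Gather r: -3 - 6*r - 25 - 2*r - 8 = -8*r - 36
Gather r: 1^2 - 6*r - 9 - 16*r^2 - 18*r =-16*r^2 - 24*r - 8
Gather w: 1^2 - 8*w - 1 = -8*w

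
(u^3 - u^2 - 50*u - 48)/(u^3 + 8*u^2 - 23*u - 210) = (u^2 - 7*u - 8)/(u^2 + 2*u - 35)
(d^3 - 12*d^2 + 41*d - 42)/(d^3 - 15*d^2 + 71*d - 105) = (d - 2)/(d - 5)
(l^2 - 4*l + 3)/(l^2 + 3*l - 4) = (l - 3)/(l + 4)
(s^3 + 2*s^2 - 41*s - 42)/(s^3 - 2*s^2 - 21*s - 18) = (s + 7)/(s + 3)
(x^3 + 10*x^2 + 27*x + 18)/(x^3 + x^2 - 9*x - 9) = (x + 6)/(x - 3)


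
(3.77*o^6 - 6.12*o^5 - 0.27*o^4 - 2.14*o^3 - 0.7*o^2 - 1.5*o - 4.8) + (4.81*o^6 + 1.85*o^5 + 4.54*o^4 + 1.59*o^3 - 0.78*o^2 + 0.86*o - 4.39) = 8.58*o^6 - 4.27*o^5 + 4.27*o^4 - 0.55*o^3 - 1.48*o^2 - 0.64*o - 9.19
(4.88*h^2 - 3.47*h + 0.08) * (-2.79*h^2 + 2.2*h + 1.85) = -13.6152*h^4 + 20.4173*h^3 + 1.1708*h^2 - 6.2435*h + 0.148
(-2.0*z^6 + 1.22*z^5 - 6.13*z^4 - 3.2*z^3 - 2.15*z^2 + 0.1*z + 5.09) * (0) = 0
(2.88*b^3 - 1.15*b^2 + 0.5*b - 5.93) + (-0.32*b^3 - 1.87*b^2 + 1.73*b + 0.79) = 2.56*b^3 - 3.02*b^2 + 2.23*b - 5.14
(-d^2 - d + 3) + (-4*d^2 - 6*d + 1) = -5*d^2 - 7*d + 4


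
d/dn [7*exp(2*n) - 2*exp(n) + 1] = (14*exp(n) - 2)*exp(n)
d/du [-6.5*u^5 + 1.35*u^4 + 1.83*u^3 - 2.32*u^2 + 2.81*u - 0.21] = -32.5*u^4 + 5.4*u^3 + 5.49*u^2 - 4.64*u + 2.81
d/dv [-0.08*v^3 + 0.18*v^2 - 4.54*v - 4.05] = -0.24*v^2 + 0.36*v - 4.54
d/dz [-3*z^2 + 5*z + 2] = 5 - 6*z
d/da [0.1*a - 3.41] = 0.100000000000000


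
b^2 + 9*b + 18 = (b + 3)*(b + 6)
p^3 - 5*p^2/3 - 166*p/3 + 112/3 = (p - 8)*(p - 2/3)*(p + 7)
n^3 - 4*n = n*(n - 2)*(n + 2)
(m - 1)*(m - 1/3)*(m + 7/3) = m^3 + m^2 - 25*m/9 + 7/9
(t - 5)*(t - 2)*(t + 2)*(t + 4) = t^4 - t^3 - 24*t^2 + 4*t + 80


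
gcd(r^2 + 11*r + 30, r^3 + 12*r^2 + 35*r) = r + 5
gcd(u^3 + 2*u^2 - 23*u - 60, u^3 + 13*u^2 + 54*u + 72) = u^2 + 7*u + 12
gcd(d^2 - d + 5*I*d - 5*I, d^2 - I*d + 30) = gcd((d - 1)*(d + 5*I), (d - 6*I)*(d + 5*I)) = d + 5*I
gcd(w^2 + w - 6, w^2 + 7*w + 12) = w + 3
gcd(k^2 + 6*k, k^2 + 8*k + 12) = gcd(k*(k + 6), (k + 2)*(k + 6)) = k + 6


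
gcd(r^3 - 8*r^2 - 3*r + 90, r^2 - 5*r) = r - 5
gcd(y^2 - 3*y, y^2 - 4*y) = y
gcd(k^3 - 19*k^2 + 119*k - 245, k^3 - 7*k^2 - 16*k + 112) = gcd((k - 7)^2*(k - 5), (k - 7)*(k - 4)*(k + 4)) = k - 7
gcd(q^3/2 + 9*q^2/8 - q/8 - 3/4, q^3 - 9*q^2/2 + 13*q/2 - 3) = 1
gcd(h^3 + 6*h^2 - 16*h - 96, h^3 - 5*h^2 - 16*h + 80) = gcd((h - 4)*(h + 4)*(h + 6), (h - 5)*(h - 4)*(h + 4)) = h^2 - 16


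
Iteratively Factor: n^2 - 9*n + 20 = (n - 5)*(n - 4)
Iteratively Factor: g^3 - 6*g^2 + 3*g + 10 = (g + 1)*(g^2 - 7*g + 10) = (g - 2)*(g + 1)*(g - 5)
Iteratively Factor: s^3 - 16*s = (s - 4)*(s^2 + 4*s) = (s - 4)*(s + 4)*(s)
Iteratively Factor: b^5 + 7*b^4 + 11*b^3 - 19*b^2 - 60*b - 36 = (b - 2)*(b^4 + 9*b^3 + 29*b^2 + 39*b + 18) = (b - 2)*(b + 3)*(b^3 + 6*b^2 + 11*b + 6) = (b - 2)*(b + 2)*(b + 3)*(b^2 + 4*b + 3) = (b - 2)*(b + 2)*(b + 3)^2*(b + 1)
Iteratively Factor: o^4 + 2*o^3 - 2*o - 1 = (o + 1)*(o^3 + o^2 - o - 1) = (o - 1)*(o + 1)*(o^2 + 2*o + 1) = (o - 1)*(o + 1)^2*(o + 1)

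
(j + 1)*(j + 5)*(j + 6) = j^3 + 12*j^2 + 41*j + 30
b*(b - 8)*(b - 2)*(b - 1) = b^4 - 11*b^3 + 26*b^2 - 16*b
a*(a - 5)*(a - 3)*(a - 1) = a^4 - 9*a^3 + 23*a^2 - 15*a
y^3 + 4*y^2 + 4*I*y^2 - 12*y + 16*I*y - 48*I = (y - 2)*(y + 6)*(y + 4*I)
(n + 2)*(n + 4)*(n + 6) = n^3 + 12*n^2 + 44*n + 48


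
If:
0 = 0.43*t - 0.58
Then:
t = 1.35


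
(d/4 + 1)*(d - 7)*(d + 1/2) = d^3/4 - 5*d^2/8 - 59*d/8 - 7/2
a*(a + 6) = a^2 + 6*a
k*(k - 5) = k^2 - 5*k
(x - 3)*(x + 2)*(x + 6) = x^3 + 5*x^2 - 12*x - 36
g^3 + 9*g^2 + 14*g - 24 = (g - 1)*(g + 4)*(g + 6)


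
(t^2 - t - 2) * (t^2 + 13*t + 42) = t^4 + 12*t^3 + 27*t^2 - 68*t - 84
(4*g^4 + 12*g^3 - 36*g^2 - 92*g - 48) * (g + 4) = 4*g^5 + 28*g^4 + 12*g^3 - 236*g^2 - 416*g - 192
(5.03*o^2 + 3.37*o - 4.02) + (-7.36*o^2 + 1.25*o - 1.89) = -2.33*o^2 + 4.62*o - 5.91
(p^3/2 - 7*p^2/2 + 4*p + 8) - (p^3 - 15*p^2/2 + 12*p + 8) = -p^3/2 + 4*p^2 - 8*p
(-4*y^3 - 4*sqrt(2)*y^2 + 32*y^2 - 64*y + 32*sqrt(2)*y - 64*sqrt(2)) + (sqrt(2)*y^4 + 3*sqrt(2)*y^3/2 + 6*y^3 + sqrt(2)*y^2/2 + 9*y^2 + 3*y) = sqrt(2)*y^4 + 2*y^3 + 3*sqrt(2)*y^3/2 - 7*sqrt(2)*y^2/2 + 41*y^2 - 61*y + 32*sqrt(2)*y - 64*sqrt(2)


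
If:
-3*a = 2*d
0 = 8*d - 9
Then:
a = -3/4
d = 9/8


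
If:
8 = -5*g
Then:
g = -8/5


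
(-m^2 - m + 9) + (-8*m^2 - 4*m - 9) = -9*m^2 - 5*m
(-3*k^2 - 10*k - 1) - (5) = -3*k^2 - 10*k - 6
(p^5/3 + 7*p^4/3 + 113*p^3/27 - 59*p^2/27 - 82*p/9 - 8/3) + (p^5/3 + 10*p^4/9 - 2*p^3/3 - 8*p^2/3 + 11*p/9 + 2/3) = 2*p^5/3 + 31*p^4/9 + 95*p^3/27 - 131*p^2/27 - 71*p/9 - 2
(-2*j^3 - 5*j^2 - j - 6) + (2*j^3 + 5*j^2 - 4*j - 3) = -5*j - 9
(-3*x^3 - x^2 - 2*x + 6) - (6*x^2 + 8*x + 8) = -3*x^3 - 7*x^2 - 10*x - 2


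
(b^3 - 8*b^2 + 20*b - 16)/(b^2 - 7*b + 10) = (b^2 - 6*b + 8)/(b - 5)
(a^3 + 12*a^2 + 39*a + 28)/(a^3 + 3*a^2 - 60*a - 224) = (a + 1)/(a - 8)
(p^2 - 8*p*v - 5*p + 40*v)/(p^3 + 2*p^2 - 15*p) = (p^2 - 8*p*v - 5*p + 40*v)/(p*(p^2 + 2*p - 15))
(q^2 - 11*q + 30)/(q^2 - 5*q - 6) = (q - 5)/(q + 1)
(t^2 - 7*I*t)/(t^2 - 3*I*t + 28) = t/(t + 4*I)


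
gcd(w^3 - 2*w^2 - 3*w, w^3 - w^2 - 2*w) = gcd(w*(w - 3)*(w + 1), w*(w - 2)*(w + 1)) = w^2 + w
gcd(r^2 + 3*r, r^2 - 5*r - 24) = r + 3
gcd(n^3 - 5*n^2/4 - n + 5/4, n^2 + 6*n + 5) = n + 1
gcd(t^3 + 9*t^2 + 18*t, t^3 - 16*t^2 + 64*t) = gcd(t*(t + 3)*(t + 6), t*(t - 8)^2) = t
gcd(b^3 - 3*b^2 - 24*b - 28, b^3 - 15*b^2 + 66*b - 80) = 1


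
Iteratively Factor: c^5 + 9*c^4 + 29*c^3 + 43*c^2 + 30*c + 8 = (c + 4)*(c^4 + 5*c^3 + 9*c^2 + 7*c + 2) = (c + 2)*(c + 4)*(c^3 + 3*c^2 + 3*c + 1) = (c + 1)*(c + 2)*(c + 4)*(c^2 + 2*c + 1) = (c + 1)^2*(c + 2)*(c + 4)*(c + 1)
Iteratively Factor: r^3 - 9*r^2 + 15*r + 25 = (r - 5)*(r^2 - 4*r - 5) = (r - 5)^2*(r + 1)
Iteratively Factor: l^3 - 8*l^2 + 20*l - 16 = (l - 2)*(l^2 - 6*l + 8) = (l - 2)^2*(l - 4)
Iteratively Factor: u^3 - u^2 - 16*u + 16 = (u + 4)*(u^2 - 5*u + 4) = (u - 1)*(u + 4)*(u - 4)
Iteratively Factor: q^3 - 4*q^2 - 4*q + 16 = (q - 4)*(q^2 - 4) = (q - 4)*(q + 2)*(q - 2)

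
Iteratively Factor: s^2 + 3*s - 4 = (s + 4)*(s - 1)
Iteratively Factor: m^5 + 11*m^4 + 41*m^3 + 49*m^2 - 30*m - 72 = (m + 2)*(m^4 + 9*m^3 + 23*m^2 + 3*m - 36) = (m + 2)*(m + 3)*(m^3 + 6*m^2 + 5*m - 12) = (m - 1)*(m + 2)*(m + 3)*(m^2 + 7*m + 12) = (m - 1)*(m + 2)*(m + 3)^2*(m + 4)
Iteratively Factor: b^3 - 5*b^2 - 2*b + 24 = (b - 4)*(b^2 - b - 6) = (b - 4)*(b - 3)*(b + 2)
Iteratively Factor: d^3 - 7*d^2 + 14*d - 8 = (d - 1)*(d^2 - 6*d + 8) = (d - 4)*(d - 1)*(d - 2)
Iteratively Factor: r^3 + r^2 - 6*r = (r - 2)*(r^2 + 3*r) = (r - 2)*(r + 3)*(r)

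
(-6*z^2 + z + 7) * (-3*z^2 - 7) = 18*z^4 - 3*z^3 + 21*z^2 - 7*z - 49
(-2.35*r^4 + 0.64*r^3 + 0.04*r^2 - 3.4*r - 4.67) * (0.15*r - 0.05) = -0.3525*r^5 + 0.2135*r^4 - 0.026*r^3 - 0.512*r^2 - 0.5305*r + 0.2335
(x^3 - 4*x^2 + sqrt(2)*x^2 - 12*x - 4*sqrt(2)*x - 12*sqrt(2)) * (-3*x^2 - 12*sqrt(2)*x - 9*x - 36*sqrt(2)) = -3*x^5 - 15*sqrt(2)*x^4 + 3*x^4 + 15*sqrt(2)*x^3 + 48*x^3 + 132*x^2 + 360*sqrt(2)*x^2 + 576*x + 540*sqrt(2)*x + 864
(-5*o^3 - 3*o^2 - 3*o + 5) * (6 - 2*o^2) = 10*o^5 + 6*o^4 - 24*o^3 - 28*o^2 - 18*o + 30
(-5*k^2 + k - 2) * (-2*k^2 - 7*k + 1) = 10*k^4 + 33*k^3 - 8*k^2 + 15*k - 2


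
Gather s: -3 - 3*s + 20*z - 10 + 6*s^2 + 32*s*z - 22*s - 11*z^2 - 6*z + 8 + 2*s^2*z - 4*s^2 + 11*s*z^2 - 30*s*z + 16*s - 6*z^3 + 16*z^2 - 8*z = s^2*(2*z + 2) + s*(11*z^2 + 2*z - 9) - 6*z^3 + 5*z^2 + 6*z - 5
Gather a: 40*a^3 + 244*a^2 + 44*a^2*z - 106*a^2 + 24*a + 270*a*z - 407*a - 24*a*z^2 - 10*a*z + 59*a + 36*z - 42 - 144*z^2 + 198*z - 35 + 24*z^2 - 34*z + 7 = 40*a^3 + a^2*(44*z + 138) + a*(-24*z^2 + 260*z - 324) - 120*z^2 + 200*z - 70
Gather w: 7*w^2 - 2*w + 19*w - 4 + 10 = 7*w^2 + 17*w + 6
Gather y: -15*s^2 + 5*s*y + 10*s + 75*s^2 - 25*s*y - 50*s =60*s^2 - 20*s*y - 40*s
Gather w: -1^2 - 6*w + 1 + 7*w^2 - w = 7*w^2 - 7*w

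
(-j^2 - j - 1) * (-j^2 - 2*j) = j^4 + 3*j^3 + 3*j^2 + 2*j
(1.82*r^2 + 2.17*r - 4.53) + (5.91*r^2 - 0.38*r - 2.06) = 7.73*r^2 + 1.79*r - 6.59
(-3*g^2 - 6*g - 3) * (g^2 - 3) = -3*g^4 - 6*g^3 + 6*g^2 + 18*g + 9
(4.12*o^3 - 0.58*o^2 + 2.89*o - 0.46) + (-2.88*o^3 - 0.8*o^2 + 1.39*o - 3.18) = 1.24*o^3 - 1.38*o^2 + 4.28*o - 3.64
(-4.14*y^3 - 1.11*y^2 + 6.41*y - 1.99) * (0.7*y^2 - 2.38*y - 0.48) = -2.898*y^5 + 9.0762*y^4 + 9.116*y^3 - 16.116*y^2 + 1.6594*y + 0.9552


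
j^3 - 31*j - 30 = (j - 6)*(j + 1)*(j + 5)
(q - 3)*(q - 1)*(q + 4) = q^3 - 13*q + 12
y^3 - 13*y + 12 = (y - 3)*(y - 1)*(y + 4)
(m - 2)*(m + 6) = m^2 + 4*m - 12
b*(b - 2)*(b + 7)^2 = b^4 + 12*b^3 + 21*b^2 - 98*b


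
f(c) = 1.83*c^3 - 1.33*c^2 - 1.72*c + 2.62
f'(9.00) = 419.03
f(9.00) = 1213.48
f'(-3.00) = 55.67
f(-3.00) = -53.60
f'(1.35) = 4.69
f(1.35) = 2.38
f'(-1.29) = 10.85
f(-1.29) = -1.30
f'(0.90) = 0.33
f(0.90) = 1.33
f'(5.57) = 153.79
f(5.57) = 268.02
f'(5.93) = 175.56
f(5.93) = 327.26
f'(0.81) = -0.27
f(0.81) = 1.33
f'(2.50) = 25.94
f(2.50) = 18.60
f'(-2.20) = 30.70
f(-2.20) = -19.52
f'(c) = 5.49*c^2 - 2.66*c - 1.72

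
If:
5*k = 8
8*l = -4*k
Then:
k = 8/5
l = -4/5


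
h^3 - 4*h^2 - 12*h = h*(h - 6)*(h + 2)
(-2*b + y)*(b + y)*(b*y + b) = -2*b^3*y - 2*b^3 - b^2*y^2 - b^2*y + b*y^3 + b*y^2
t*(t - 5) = t^2 - 5*t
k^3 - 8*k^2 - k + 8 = (k - 8)*(k - 1)*(k + 1)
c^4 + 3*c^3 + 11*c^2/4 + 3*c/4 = c*(c + 1/2)*(c + 1)*(c + 3/2)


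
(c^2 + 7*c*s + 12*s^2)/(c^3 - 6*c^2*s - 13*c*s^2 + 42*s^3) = (c + 4*s)/(c^2 - 9*c*s + 14*s^2)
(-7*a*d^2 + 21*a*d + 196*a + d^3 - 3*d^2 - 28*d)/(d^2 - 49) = (-7*a*d - 28*a + d^2 + 4*d)/(d + 7)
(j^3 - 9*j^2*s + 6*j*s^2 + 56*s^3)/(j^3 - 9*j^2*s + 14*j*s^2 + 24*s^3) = (-j^2 + 5*j*s + 14*s^2)/(-j^2 + 5*j*s + 6*s^2)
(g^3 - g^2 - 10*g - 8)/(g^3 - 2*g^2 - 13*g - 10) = (g - 4)/(g - 5)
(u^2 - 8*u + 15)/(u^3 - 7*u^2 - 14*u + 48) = (u^2 - 8*u + 15)/(u^3 - 7*u^2 - 14*u + 48)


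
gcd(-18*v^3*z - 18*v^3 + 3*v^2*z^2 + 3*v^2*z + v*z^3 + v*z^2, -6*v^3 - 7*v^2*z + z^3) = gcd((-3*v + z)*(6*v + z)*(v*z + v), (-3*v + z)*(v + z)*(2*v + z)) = -3*v + z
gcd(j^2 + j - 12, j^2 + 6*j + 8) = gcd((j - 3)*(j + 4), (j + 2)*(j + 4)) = j + 4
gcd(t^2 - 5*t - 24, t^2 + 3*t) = t + 3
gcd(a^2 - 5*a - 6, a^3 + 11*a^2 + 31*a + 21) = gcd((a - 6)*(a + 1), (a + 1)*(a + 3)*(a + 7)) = a + 1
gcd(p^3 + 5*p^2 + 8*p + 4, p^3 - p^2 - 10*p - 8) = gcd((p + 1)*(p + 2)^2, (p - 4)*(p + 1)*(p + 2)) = p^2 + 3*p + 2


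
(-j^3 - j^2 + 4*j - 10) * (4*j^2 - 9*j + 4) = -4*j^5 + 5*j^4 + 21*j^3 - 80*j^2 + 106*j - 40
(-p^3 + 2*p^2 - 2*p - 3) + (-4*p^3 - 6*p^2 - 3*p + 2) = -5*p^3 - 4*p^2 - 5*p - 1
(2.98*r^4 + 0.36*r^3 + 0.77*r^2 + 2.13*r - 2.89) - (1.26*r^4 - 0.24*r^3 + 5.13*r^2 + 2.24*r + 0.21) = 1.72*r^4 + 0.6*r^3 - 4.36*r^2 - 0.11*r - 3.1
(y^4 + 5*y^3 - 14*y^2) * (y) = y^5 + 5*y^4 - 14*y^3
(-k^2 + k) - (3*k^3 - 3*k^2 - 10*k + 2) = -3*k^3 + 2*k^2 + 11*k - 2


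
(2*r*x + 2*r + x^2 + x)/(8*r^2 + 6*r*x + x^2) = (x + 1)/(4*r + x)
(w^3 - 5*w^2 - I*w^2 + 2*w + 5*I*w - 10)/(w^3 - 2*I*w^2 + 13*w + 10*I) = (w^2 - w*(5 + 2*I) + 10*I)/(w^2 - 3*I*w + 10)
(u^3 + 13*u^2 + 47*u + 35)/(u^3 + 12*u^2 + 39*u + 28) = (u + 5)/(u + 4)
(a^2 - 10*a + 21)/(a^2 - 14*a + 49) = (a - 3)/(a - 7)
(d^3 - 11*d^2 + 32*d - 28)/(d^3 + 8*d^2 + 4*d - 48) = (d^2 - 9*d + 14)/(d^2 + 10*d + 24)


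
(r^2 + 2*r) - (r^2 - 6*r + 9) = 8*r - 9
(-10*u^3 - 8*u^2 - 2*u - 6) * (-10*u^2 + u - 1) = 100*u^5 + 70*u^4 + 22*u^3 + 66*u^2 - 4*u + 6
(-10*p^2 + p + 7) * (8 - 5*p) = 50*p^3 - 85*p^2 - 27*p + 56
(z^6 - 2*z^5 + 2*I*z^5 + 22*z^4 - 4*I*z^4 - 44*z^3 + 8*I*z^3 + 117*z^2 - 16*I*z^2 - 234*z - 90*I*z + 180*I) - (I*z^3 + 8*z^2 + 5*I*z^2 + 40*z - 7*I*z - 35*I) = z^6 - 2*z^5 + 2*I*z^5 + 22*z^4 - 4*I*z^4 - 44*z^3 + 7*I*z^3 + 109*z^2 - 21*I*z^2 - 274*z - 83*I*z + 215*I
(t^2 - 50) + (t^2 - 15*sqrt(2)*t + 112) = 2*t^2 - 15*sqrt(2)*t + 62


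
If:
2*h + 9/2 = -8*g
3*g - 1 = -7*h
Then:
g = -67/100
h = 43/100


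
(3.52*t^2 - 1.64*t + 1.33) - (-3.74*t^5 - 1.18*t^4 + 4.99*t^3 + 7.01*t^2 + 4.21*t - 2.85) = 3.74*t^5 + 1.18*t^4 - 4.99*t^3 - 3.49*t^2 - 5.85*t + 4.18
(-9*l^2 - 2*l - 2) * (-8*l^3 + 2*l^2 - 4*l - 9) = 72*l^5 - 2*l^4 + 48*l^3 + 85*l^2 + 26*l + 18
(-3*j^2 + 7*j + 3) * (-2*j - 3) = 6*j^3 - 5*j^2 - 27*j - 9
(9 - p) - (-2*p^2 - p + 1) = 2*p^2 + 8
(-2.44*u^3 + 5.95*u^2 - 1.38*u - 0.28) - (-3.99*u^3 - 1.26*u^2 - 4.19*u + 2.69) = 1.55*u^3 + 7.21*u^2 + 2.81*u - 2.97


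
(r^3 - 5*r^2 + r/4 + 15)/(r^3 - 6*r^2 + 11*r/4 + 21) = (2*r - 5)/(2*r - 7)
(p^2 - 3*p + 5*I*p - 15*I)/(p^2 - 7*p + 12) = (p + 5*I)/(p - 4)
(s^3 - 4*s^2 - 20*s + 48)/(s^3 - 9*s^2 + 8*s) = (s^3 - 4*s^2 - 20*s + 48)/(s*(s^2 - 9*s + 8))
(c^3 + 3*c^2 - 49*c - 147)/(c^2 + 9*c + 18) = (c^2 - 49)/(c + 6)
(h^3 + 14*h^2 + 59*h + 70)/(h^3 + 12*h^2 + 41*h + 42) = (h + 5)/(h + 3)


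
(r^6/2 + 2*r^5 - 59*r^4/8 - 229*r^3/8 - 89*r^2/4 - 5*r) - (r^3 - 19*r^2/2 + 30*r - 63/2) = r^6/2 + 2*r^5 - 59*r^4/8 - 237*r^3/8 - 51*r^2/4 - 35*r + 63/2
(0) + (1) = 1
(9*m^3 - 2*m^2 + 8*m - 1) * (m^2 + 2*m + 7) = 9*m^5 + 16*m^4 + 67*m^3 + m^2 + 54*m - 7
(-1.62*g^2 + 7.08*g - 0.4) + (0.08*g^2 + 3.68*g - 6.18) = -1.54*g^2 + 10.76*g - 6.58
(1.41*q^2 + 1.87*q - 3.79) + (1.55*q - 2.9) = 1.41*q^2 + 3.42*q - 6.69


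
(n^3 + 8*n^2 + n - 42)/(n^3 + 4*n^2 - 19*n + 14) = (n + 3)/(n - 1)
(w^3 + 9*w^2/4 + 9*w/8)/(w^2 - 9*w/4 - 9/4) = w*(2*w + 3)/(2*(w - 3))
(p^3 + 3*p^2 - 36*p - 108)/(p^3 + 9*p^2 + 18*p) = (p - 6)/p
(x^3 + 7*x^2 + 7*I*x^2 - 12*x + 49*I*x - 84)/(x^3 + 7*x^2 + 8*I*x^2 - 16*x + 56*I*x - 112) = (x + 3*I)/(x + 4*I)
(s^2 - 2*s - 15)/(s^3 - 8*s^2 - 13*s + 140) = (s + 3)/(s^2 - 3*s - 28)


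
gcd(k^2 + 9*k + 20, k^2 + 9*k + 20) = k^2 + 9*k + 20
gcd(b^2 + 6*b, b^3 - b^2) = b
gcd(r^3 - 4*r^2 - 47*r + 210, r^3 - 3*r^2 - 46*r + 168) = r^2 + r - 42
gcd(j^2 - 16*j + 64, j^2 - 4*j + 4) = 1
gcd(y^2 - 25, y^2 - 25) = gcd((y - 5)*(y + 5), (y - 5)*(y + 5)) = y^2 - 25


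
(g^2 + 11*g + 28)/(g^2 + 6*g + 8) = (g + 7)/(g + 2)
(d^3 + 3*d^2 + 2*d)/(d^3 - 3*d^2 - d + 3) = d*(d + 2)/(d^2 - 4*d + 3)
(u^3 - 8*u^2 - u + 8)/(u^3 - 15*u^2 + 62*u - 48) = (u + 1)/(u - 6)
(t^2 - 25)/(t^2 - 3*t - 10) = (t + 5)/(t + 2)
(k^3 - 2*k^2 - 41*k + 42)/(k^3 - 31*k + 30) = (k - 7)/(k - 5)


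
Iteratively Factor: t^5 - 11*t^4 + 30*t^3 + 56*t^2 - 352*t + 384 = (t - 2)*(t^4 - 9*t^3 + 12*t^2 + 80*t - 192) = (t - 4)*(t - 2)*(t^3 - 5*t^2 - 8*t + 48) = (t - 4)^2*(t - 2)*(t^2 - t - 12) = (t - 4)^3*(t - 2)*(t + 3)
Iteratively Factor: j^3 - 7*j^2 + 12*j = (j)*(j^2 - 7*j + 12) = j*(j - 4)*(j - 3)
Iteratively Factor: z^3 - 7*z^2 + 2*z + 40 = (z - 5)*(z^2 - 2*z - 8) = (z - 5)*(z + 2)*(z - 4)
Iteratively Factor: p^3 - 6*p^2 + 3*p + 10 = (p - 5)*(p^2 - p - 2) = (p - 5)*(p + 1)*(p - 2)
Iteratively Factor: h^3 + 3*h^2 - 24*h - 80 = (h + 4)*(h^2 - h - 20) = (h + 4)^2*(h - 5)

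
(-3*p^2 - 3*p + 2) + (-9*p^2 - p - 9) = -12*p^2 - 4*p - 7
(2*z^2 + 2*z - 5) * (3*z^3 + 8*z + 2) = 6*z^5 + 6*z^4 + z^3 + 20*z^2 - 36*z - 10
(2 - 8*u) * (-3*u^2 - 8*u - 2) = 24*u^3 + 58*u^2 - 4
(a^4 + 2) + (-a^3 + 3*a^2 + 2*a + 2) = a^4 - a^3 + 3*a^2 + 2*a + 4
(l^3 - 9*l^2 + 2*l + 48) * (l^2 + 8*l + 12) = l^5 - l^4 - 58*l^3 - 44*l^2 + 408*l + 576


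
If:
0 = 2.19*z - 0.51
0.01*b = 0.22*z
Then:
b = 5.12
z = 0.23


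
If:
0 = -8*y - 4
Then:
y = -1/2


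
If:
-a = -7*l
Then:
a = 7*l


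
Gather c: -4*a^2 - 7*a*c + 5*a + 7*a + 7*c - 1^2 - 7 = -4*a^2 + 12*a + c*(7 - 7*a) - 8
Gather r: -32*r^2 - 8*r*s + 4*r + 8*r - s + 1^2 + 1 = -32*r^2 + r*(12 - 8*s) - s + 2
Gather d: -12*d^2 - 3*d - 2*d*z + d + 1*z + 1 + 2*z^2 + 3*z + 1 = -12*d^2 + d*(-2*z - 2) + 2*z^2 + 4*z + 2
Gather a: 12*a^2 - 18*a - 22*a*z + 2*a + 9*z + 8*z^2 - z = 12*a^2 + a*(-22*z - 16) + 8*z^2 + 8*z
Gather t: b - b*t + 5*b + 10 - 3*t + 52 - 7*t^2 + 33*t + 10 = 6*b - 7*t^2 + t*(30 - b) + 72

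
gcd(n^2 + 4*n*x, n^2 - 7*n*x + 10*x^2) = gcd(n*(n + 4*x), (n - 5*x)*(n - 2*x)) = 1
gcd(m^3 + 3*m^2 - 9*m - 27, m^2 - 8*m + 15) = m - 3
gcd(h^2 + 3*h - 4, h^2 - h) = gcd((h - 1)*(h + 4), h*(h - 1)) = h - 1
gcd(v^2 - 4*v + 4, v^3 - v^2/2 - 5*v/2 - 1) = v - 2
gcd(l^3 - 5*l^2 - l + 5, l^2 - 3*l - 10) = l - 5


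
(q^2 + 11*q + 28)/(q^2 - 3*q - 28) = (q + 7)/(q - 7)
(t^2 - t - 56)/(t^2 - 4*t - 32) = (t + 7)/(t + 4)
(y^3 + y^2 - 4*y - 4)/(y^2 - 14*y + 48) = (y^3 + y^2 - 4*y - 4)/(y^2 - 14*y + 48)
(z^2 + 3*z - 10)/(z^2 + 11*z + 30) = (z - 2)/(z + 6)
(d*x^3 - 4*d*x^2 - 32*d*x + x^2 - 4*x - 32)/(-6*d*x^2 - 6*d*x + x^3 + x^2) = (-d*x^3 + 4*d*x^2 + 32*d*x - x^2 + 4*x + 32)/(x*(6*d*x + 6*d - x^2 - x))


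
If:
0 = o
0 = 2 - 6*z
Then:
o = 0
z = 1/3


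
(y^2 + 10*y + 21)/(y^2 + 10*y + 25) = (y^2 + 10*y + 21)/(y^2 + 10*y + 25)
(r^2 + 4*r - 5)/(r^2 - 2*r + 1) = (r + 5)/(r - 1)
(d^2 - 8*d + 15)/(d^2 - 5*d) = (d - 3)/d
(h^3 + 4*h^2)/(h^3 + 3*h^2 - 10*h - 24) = h^2/(h^2 - h - 6)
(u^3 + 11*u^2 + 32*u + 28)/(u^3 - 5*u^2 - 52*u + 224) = (u^2 + 4*u + 4)/(u^2 - 12*u + 32)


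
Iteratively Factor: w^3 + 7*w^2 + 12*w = (w)*(w^2 + 7*w + 12) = w*(w + 3)*(w + 4)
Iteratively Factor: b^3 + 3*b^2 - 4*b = (b)*(b^2 + 3*b - 4) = b*(b - 1)*(b + 4)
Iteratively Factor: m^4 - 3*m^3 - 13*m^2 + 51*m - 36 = (m - 3)*(m^3 - 13*m + 12) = (m - 3)^2*(m^2 + 3*m - 4) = (m - 3)^2*(m + 4)*(m - 1)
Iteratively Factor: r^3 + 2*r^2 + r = (r + 1)*(r^2 + r) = r*(r + 1)*(r + 1)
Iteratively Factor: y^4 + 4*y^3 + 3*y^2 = (y)*(y^3 + 4*y^2 + 3*y) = y*(y + 1)*(y^2 + 3*y) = y*(y + 1)*(y + 3)*(y)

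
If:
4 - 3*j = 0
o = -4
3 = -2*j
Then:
No Solution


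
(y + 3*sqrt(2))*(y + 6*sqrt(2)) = y^2 + 9*sqrt(2)*y + 36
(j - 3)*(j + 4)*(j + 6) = j^3 + 7*j^2 - 6*j - 72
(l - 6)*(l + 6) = l^2 - 36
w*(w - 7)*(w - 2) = w^3 - 9*w^2 + 14*w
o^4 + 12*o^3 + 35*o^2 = o^2*(o + 5)*(o + 7)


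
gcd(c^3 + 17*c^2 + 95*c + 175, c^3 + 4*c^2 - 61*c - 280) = c^2 + 12*c + 35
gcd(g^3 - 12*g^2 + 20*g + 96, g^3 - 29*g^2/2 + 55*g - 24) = g^2 - 14*g + 48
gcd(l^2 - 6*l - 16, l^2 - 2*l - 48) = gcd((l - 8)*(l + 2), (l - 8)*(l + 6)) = l - 8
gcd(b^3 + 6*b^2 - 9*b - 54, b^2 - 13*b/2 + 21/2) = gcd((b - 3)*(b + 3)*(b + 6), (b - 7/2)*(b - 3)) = b - 3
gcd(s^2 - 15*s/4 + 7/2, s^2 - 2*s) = s - 2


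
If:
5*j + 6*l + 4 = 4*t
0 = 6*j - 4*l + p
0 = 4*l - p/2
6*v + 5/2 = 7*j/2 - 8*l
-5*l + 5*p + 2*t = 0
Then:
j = 4/109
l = -6/109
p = -48/109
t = 105/109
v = -421/1308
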